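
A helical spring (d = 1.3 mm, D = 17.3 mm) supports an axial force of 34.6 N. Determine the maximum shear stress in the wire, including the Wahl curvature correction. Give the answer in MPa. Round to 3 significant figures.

Spring index C = D/d = 17.3/1.3 = 13.3077
K_W = (4C−1)/(4C−4) + 0.615/C = 52.231/49.231 + 0.0462 = 1.1072
τ₀ = 8FD/(πd³) = 8·34.6·17.3/(π·1.3³) = 4788.64/6.9021 = 693.8 MPa
τ_max = K·τ₀ = 1.1072 × 693.8 = 768.14 MPa

768 MPa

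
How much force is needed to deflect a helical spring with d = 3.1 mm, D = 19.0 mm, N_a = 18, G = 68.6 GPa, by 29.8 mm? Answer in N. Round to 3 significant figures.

k = Gd⁴/(8D³N_a) = (68.6×10³)(3.1⁴)/(8·19.0³·18) = 6.4143 N/mm
F = k·δ = 6.4143 × 29.8 = 191.15 N

191 N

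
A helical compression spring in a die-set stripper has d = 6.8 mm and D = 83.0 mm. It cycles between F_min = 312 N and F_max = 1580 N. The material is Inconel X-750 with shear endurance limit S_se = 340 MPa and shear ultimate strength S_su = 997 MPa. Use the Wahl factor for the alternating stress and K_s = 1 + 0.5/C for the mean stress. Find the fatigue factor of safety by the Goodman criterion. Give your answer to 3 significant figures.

C = D/d = 83.0/6.8 = 12.2059; K_W = (4C−1)/(4C−4)+0.615/C = 1.1173; K_s = 1+0.5/C = 1.0410
F_a = (F_max−F_min)/2 = 634 N; F_m = (F_max+F_min)/2 = 946 N
τ_a = K_W·8F_aD/(πd³) = 1.1173 × 426.17 = 476.16 MPa
τ_m = K_s·8F_mD/(πd³) = 1.0410 × 635.89 = 661.94 MPa
Goodman: 1/n_f = τ_a/S_se + τ_m/S_su = 476.16/340 + 661.94/997 = 1.40048 + 0.66393 = 2.0644
n_f = 1/2.0644 = 0.4844

0.484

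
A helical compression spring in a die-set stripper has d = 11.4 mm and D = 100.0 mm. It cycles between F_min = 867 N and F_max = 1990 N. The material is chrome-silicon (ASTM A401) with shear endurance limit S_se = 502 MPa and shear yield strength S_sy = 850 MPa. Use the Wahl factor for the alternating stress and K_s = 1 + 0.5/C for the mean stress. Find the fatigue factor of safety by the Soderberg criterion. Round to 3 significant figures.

C = D/d = 100.0/11.4 = 8.7719; K_W = (4C−1)/(4C−4)+0.615/C = 1.1666; K_s = 1+0.5/C = 1.0570
F_a = (F_max−F_min)/2 = 561.5 N; F_m = (F_max+F_min)/2 = 1428.5 N
τ_a = K_W·8F_aD/(πd³) = 1.1666 × 96.511 = 112.59 MPa
τ_m = K_s·8F_mD/(πd³) = 1.0570 × 245.53 = 259.53 MPa
Soderberg: 1/n_f = τ_a/S_se + τ_m/S_sy = 112.59/502 + 259.53/850 = 0.22428 + 0.30532 = 0.52961
n_f = 1/0.52961 = 1.888

1.89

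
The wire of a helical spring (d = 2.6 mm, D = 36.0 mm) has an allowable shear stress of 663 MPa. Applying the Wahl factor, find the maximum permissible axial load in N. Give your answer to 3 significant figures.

115 N

C = D/d = 36.0/2.6 = 13.8462
K_W = (4C−1)/(4C−4) + 0.615/C = 54.385/51.385 + 0.0444 = 1.1028
τ_max = K·8FD/(πd³) → F_max = τ_allow·πd³/(8DK)
F_max = 663·π·2.6³/(8·36.0·1.1028) = 36609/317.61 = 115.26 N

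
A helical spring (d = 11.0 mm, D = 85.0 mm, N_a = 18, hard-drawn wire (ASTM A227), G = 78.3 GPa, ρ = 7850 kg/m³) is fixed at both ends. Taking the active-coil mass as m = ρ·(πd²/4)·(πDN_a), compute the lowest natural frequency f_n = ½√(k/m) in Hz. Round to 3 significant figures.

30.1 Hz

k = Gd⁴/(8D³N_a) = (78.3×10³)(11.0⁴)/(8·85.0³·18) = 12.963 N/mm = 12963 N/m
Wire length L = πDN_a = π·85.0·18 = 4806.6 mm
m = ρ·(πd²/4)·L = 7850 × 95.033×10⁻⁶ m² × 4.8066 m = 3.5858 kg
f_n = ½√(k/m) = 0.5·√(12963/3.5858) = 0.5·√(3615.2) = 30.063 Hz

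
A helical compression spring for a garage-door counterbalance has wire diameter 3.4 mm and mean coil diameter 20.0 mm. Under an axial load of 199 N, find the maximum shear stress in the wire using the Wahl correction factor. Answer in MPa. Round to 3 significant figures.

Spring index C = D/d = 20.0/3.4 = 5.8824
K_W = (4C−1)/(4C−4) + 0.615/C = 22.529/19.529 + 0.1045 = 1.2582
τ₀ = 8FD/(πd³) = 8·199·20.0/(π·3.4³) = 31840/123.48 = 257.86 MPa
τ_max = K·τ₀ = 1.2582 × 257.86 = 324.43 MPa

324 MPa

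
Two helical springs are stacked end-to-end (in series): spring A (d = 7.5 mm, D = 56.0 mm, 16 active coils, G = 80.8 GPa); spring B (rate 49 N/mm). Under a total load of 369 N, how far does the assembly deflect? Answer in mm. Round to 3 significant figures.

k_A = Gd⁴/(8D³N_a) = (80.8×10³)(7.5⁴)/(8·56.0³·16) = 11.373 N/mm
Series: 1/k_eq = 1/11.373 + 1/49 = 0.10833; k_eq = 9.2307 N/mm
δ = F/k_eq = 369/9.2307 = 39.975 mm

40.0 mm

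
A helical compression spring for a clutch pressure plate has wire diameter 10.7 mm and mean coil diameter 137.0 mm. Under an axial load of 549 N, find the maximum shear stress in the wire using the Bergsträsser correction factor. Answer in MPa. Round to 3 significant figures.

Spring index C = D/d = 137.0/10.7 = 12.8037
K_B = (4C+2)/(4C−3) = 53.215/48.215 = 1.1037
τ₀ = 8FD/(πd³) = 8·549·137.0/(π·10.7³) = 601704/3848.6 = 156.34 MPa
τ_max = K·τ₀ = 1.1037 × 156.34 = 172.56 MPa

173 MPa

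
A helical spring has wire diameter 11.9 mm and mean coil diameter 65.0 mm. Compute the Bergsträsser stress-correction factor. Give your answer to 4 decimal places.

1.2653

C = D/d = 65.0/11.9 = 5.4622
K_B = (4C+2)/(4C−3) = 23.849/18.849 = 1.2653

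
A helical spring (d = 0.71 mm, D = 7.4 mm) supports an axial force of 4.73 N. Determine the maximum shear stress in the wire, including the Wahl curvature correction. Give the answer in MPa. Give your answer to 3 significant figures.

Spring index C = D/d = 7.4/0.71 = 10.4225
K_W = (4C−1)/(4C−4) + 0.615/C = 40.690/37.690 + 0.0590 = 1.1386
τ₀ = 8FD/(πd³) = 8·4.73·7.4/(π·0.71³) = 280.016/1.1244 = 249.03 MPa
τ_max = K·τ₀ = 1.1386 × 249.03 = 283.55 MPa

284 MPa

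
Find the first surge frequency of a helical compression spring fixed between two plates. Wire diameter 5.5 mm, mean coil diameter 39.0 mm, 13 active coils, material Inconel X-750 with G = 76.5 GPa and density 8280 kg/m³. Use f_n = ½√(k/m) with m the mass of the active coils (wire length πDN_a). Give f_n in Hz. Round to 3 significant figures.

95.2 Hz

k = Gd⁴/(8D³N_a) = (76.5×10³)(5.5⁴)/(8·39.0³·13) = 11.347 N/mm = 11347 N/m
Wire length L = πDN_a = π·39.0·13 = 1592.8 mm
m = ρ·(πd²/4)·L = 8280 × 23.758×10⁻⁶ m² × 1.5928 m = 0.31333 kg
f_n = ½√(k/m) = 0.5·√(11347/0.31333) = 0.5·√(36214) = 95.15 Hz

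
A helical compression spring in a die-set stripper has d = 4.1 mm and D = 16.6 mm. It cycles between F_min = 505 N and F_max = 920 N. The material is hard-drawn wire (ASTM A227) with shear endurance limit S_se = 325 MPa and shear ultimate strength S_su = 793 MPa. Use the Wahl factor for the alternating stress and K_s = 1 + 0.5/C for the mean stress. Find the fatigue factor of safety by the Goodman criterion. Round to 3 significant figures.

C = D/d = 16.6/4.1 = 4.0488; K_W = (4C−1)/(4C−4)+0.615/C = 1.3979; K_s = 1+0.5/C = 1.1235
F_a = (F_max−F_min)/2 = 207.5 N; F_m = (F_max+F_min)/2 = 712.5 N
τ_a = K_W·8F_aD/(πd³) = 1.3979 × 127.27 = 177.91 MPa
τ_m = K_s·8F_mD/(πd³) = 1.1235 × 437 = 490.97 MPa
Goodman: 1/n_f = τ_a/S_se + τ_m/S_su = 177.91/325 + 490.97/793 = 0.54740 + 0.61913 = 1.1665
n_f = 1/1.1665 = 0.8572

0.857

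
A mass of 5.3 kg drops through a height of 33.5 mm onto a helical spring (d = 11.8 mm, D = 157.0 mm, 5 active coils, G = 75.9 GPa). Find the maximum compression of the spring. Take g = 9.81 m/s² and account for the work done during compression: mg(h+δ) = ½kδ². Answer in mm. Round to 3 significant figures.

k = Gd⁴/(8D³N_a) = (75.9×10³)(11.8⁴)/(8·157.0³·5) = 9.5063 N/mm
W = mg = 5.3 × 9.81 = 51.993 N
½kδ² − Wδ − Wh = 0 → δ = (W + √(W² + 2kWh))/k
δ = (51.993 + √(2703.3 + 33115.4))/9.5063 = (51.993 + 189.26)/9.5063 = 25.378 mm

25.4 mm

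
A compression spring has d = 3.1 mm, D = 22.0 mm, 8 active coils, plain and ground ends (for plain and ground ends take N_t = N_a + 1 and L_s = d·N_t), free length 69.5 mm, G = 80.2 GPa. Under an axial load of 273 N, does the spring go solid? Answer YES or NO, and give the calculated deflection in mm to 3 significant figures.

NO, δ = 25.1 mm

k = Gd⁴/(8D³N_a) = (80.2×10³)(3.1⁴)/(8·22.0³·8) = 10.869 N/mm
N_t = 9; L_s = 3.1·9 = 27.9 mm; δ_solid = L₀ − L_s = 69.5 − 27.9 = 41.6 mm
δ = F/k = 273/10.869 = 25.118 mm
δ < δ_solid → spring does not go solid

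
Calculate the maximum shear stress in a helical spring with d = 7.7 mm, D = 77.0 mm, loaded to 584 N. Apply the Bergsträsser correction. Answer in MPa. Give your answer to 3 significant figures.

Spring index C = D/d = 77.0/7.7 = 10.0000
K_B = (4C+2)/(4C−3) = 42.000/37.000 = 1.1351
τ₀ = 8FD/(πd³) = 8·584·77.0/(π·7.7³) = 359744/1434.2 = 250.83 MPa
τ_max = K·τ₀ = 1.1351 × 250.83 = 284.72 MPa

285 MPa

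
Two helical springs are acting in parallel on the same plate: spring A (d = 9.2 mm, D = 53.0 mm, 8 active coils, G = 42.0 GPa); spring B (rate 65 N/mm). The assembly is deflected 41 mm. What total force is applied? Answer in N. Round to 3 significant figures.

3960 N

k_A = Gd⁴/(8D³N_a) = (42.0×10³)(9.2⁴)/(8·53.0³·8) = 31.579 N/mm
Parallel: k_eq = 31.579 + 65 = 96.579 N/mm
F = k_eq·δ = 96.579·41 = 3959.7 N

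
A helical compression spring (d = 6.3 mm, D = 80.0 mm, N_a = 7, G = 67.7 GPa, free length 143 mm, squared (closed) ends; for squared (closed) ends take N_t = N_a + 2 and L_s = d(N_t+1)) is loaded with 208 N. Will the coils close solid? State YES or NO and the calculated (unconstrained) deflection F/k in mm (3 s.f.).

NO, δ = 55.9 mm

k = Gd⁴/(8D³N_a) = (67.7×10³)(6.3⁴)/(8·80.0³·7) = 3.7196 N/mm
N_t = 9; L_s = 6.3·10 = 63 mm; δ_solid = L₀ − L_s = 143 − 63 = 80 mm
δ = F/k = 208/3.7196 = 55.92 mm
δ < δ_solid → spring does not go solid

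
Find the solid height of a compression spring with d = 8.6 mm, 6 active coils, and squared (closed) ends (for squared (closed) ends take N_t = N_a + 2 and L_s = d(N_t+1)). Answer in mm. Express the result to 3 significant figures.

77.4 mm

squared (closed) ends: N_t = N_a + 2 = 6 + 2 = 8
L_s = d·(N_t+1) = 8.6 × 9 = 77.4 mm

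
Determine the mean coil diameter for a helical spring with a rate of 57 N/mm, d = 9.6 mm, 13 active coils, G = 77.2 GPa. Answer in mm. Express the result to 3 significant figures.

48.0 mm

D = (Gd⁴/(8N_a·k))^(1/3) = (77.2×10³·9.6⁴/(8·13·57))^(1/3)
  = (110610)^(1/3) = 48.0026 mm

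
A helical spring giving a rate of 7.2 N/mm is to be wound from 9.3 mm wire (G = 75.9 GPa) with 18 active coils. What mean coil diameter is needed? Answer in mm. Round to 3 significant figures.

81.8 mm

D = (Gd⁴/(8N_a·k))^(1/3) = (75.9×10³·9.3⁴/(8·18·7.2))^(1/3)
  = (547619)^(1/3) = 81.8137 mm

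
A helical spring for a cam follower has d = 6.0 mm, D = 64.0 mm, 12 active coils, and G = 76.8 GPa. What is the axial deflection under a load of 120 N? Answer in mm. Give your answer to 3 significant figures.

30.3 mm

k = Gd⁴/(8D³N_a) = (76.8×10³)(6.0⁴)/(8·64.0³·12) = 3.9551 N/mm
δ = F/k = 120 / 3.9551 = 30.341 mm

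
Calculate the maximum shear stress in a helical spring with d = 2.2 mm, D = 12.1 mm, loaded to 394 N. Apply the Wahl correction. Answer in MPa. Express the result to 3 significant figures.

1460 MPa

Spring index C = D/d = 12.1/2.2 = 5.5000
K_W = (4C−1)/(4C−4) + 0.615/C = 21.000/18.000 + 0.1118 = 1.2785
τ₀ = 8FD/(πd³) = 8·394·12.1/(π·2.2³) = 38139.2/33.452 = 1140.1 MPa
τ_max = K·τ₀ = 1.2785 × 1140.1 = 1457.6 MPa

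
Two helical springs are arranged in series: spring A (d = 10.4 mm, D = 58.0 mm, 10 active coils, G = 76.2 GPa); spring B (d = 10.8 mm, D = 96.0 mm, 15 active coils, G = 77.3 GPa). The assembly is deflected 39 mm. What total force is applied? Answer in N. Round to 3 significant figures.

k_A = Gd⁴/(8D³N_a) = (76.2×10³)(10.4⁴)/(8·58.0³·10) = 57.11 N/mm
k_B = Gd⁴/(8D³N_a) = (77.3×10³)(10.8⁴)/(8·96.0³·15) = 9.9056 N/mm
Series: 1/k_eq = 1/57.11 + 1/9.9056 = 0.11846; k_eq = 8.4414 N/mm
F = k_eq·δ = 8.4414·39 = 329.22 N

329 N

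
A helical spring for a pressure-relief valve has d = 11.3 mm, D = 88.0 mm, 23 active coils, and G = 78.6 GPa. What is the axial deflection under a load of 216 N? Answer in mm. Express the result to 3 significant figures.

k = Gd⁴/(8D³N_a) = (78.6×10³)(11.3⁴)/(8·88.0³·23) = 10.22 N/mm
δ = F/k = 216 / 10.22 = 21.134 mm

21.1 mm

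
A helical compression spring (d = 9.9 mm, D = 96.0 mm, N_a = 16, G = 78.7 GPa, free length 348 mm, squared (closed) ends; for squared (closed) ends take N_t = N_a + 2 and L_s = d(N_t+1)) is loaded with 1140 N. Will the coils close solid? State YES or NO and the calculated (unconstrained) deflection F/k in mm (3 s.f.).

YES, δ = 171 mm

k = Gd⁴/(8D³N_a) = (78.7×10³)(9.9⁴)/(8·96.0³·16) = 6.6756 N/mm
N_t = 18; L_s = 9.9·19 = 188.1 mm; δ_solid = L₀ − L_s = 348 − 188.1 = 159.9 mm
δ = F/k = 1140/6.6756 = 170.77 mm
δ ≥ δ_solid → spring goes solid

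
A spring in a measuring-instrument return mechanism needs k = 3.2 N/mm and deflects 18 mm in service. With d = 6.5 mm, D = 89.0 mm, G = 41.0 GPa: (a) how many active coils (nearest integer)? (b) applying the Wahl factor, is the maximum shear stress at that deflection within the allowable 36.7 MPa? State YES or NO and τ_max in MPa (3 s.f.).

N_a = Gd⁴/(8D³k) = (41.0×10³)(6.5⁴)/(8·89.0³·3.2) = 4.055 → N_a = 4
Actual rate k = Gd⁴/(8D³·4) = 3.2443 N/mm
Working load F = kδ = 3.2443·18 = 58.397 N
C = 89.0/6.5 = 13.6923; K_W = (4C−1)/(4C−4)+0.615/C = 1.1040
τ_max = K_W·8FD/(πd³) = 1.1040·48.193 = 53.205 MPa
τ_max > 36.7 MPa → exceeds allowable

(a) 4 coils; (b) NO, τ_max = 53.2 MPa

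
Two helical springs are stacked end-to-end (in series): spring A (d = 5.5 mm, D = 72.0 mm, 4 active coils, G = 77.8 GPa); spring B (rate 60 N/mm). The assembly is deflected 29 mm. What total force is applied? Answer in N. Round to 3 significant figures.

k_A = Gd⁴/(8D³N_a) = (77.8×10³)(5.5⁴)/(8·72.0³·4) = 5.9605 N/mm
Series: 1/k_eq = 1/5.9605 + 1/60 = 0.18444; k_eq = 5.4219 N/mm
F = k_eq·δ = 5.4219·29 = 157.23 N

157 N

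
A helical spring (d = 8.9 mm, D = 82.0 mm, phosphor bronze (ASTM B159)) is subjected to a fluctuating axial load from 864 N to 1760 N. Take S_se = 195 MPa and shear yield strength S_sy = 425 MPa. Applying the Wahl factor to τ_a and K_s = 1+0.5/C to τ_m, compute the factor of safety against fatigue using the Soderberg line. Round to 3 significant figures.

C = D/d = 82.0/8.9 = 9.2135; K_W = (4C−1)/(4C−4)+0.615/C = 1.1581; K_s = 1+0.5/C = 1.0543
F_a = (F_max−F_min)/2 = 448 N; F_m = (F_max+F_min)/2 = 1312 N
τ_a = K_W·8F_aD/(πd³) = 1.1581 × 132.7 = 153.67 MPa
τ_m = K_s·8F_mD/(πd³) = 1.0543 × 388.61 = 409.7 MPa
Soderberg: 1/n_f = τ_a/S_se + τ_m/S_sy = 153.67/195 + 409.7/425 = 0.78806 + 0.96401 = 1.7521
n_f = 1/1.7521 = 0.5708

0.571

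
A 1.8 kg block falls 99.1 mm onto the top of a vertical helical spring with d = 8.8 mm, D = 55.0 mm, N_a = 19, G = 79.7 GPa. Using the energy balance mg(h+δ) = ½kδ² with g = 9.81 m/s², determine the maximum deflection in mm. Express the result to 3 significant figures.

14.6 mm

k = Gd⁴/(8D³N_a) = (79.7×10³)(8.8⁴)/(8·55.0³·19) = 18.9 N/mm
W = mg = 1.8 × 9.81 = 17.658 N
½kδ² − Wδ − Wh = 0 → δ = (W + √(W² + 2kWh))/k
δ = (17.658 + √(311.8 + 66145.8))/18.9 = (17.658 + 257.79)/18.9 = 14.574 mm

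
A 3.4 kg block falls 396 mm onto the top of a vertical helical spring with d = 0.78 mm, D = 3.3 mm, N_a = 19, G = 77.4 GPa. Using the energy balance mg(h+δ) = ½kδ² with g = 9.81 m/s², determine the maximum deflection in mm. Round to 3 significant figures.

77.6 mm

k = Gd⁴/(8D³N_a) = (77.4×10³)(0.78⁴)/(8·3.3³·19) = 5.2449 N/mm
W = mg = 3.4 × 9.81 = 33.354 N
½kδ² − Wδ − Wh = 0 → δ = (W + √(W² + 2kWh))/k
δ = (33.354 + √(1112.5 + 138550))/5.2449 = (33.354 + 373.71)/5.2449 = 77.613 mm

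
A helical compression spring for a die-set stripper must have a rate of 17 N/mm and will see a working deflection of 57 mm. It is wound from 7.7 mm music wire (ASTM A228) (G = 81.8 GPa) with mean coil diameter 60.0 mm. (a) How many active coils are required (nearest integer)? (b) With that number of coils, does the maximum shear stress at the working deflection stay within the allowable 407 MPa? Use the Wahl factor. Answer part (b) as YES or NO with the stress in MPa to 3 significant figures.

(a) 10 coils; (b) YES, τ_max = 378 MPa

N_a = Gd⁴/(8D³k) = (81.8×10³)(7.7⁴)/(8·60.0³·17) = 9.789 → N_a = 10
Actual rate k = Gd⁴/(8D³·10) = 16.641 N/mm
Working load F = kδ = 16.641·57 = 948.52 N
C = 60.0/7.7 = 7.7922; K_W = (4C−1)/(4C−4)+0.615/C = 1.1893
τ_max = K_W·8FD/(πd³) = 1.1893·317.44 = 377.55 MPa
τ_max ≤ 407 MPa → acceptable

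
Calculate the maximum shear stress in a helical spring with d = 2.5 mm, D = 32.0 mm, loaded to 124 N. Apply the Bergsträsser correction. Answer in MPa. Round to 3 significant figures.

Spring index C = D/d = 32.0/2.5 = 12.8000
K_B = (4C+2)/(4C−3) = 53.200/48.200 = 1.1037
τ₀ = 8FD/(πd³) = 8·124·32.0/(π·2.5³) = 31744/49.087 = 646.68 MPa
τ_max = K·τ₀ = 1.1037 × 646.68 = 713.77 MPa

714 MPa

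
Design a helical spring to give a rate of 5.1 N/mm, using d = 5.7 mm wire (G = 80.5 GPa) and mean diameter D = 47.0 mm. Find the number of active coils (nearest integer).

20

N_a = Gd⁴/(8D³k) = (80.5×10³ × 5.7⁴)/(8 × 47.0³ × 5.1)
    = 8.49758e+07 / 4.23598e+06 = 20.06 → 20 coils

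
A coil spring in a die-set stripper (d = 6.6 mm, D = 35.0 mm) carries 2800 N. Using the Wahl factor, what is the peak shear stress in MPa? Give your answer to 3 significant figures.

Spring index C = D/d = 35.0/6.6 = 5.3030
K_W = (4C−1)/(4C−4) + 0.615/C = 20.212/17.212 + 0.1160 = 1.2903
τ₀ = 8FD/(πd³) = 8·2800·35.0/(π·6.6³) = 784000/903.2 = 868.03 MPa
τ_max = K·τ₀ = 1.2903 × 868.03 = 1120 MPa

1120 MPa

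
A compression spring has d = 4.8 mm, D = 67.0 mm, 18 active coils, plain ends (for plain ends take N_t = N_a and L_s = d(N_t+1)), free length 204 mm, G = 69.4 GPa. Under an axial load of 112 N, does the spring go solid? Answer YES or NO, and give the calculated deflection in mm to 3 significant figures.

YES, δ = 132 mm

k = Gd⁴/(8D³N_a) = (69.4×10³)(4.8⁴)/(8·67.0³·18) = 0.85062 N/mm
N_t = 18; L_s = 4.8·19 = 91.2 mm; δ_solid = L₀ − L_s = 204 − 91.2 = 112.8 mm
δ = F/k = 112/0.85062 = 131.67 mm
δ ≥ δ_solid → spring goes solid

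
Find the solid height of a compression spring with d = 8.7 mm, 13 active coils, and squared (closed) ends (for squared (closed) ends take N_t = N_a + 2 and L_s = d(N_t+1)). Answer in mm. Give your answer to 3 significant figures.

139 mm

squared (closed) ends: N_t = N_a + 2 = 13 + 2 = 15
L_s = d·(N_t+1) = 8.7 × 16 = 139.2 mm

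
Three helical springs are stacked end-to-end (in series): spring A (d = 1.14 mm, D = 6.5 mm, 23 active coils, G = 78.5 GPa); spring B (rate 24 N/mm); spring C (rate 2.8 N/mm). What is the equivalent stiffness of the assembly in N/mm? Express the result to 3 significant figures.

1.28 N/mm

k_A = Gd⁴/(8D³N_a) = (78.5×10³)(1.14⁴)/(8·6.5³·23) = 2.6238 N/mm
Series: 1/k_eq = 1/2.6238 + 1/24 + 1/2.8 = 0.77994; k_eq = 1.2822 N/mm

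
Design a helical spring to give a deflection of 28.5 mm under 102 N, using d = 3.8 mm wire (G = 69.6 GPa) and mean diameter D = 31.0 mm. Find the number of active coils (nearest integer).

Required rate k = F/δ = 102/28.5 = 3.5789 N/mm
N_a = Gd⁴/(8D³k) = (69.6×10³ × 3.8⁴)/(8 × 31.0³ × 3.5789)
    = 1.45125e+07 / 852963 = 17.01 → 17 coils

17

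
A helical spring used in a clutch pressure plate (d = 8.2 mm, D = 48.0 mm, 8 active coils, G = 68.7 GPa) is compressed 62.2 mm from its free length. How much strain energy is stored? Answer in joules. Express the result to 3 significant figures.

84.9 J

k = Gd⁴/(8D³N_a) = (68.7×10³)(8.2⁴)/(8·48.0³·8) = 43.884 N/mm
U = ½kδ² = 0.5 × 43.884 × 62.2² = 84891 N·mm = 84.891 J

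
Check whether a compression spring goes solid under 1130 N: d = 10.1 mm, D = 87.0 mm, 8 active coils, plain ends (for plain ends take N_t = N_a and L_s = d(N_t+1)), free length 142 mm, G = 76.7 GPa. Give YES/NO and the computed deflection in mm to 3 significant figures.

k = Gd⁴/(8D³N_a) = (76.7×10³)(10.1⁴)/(8·87.0³·8) = 18.938 N/mm
N_t = 8; L_s = 10.1·9 = 90.9 mm; δ_solid = L₀ − L_s = 142 − 90.9 = 51.1 mm
δ = F/k = 1130/18.938 = 59.667 mm
δ ≥ δ_solid → spring goes solid

YES, δ = 59.7 mm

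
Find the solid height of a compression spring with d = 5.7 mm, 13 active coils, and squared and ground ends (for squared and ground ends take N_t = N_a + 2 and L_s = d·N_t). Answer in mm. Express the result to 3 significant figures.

squared and ground ends: N_t = N_a + 2 = 13 + 2 = 15
L_s = d·N_t = 5.7 × 15 = 85.5 mm

85.5 mm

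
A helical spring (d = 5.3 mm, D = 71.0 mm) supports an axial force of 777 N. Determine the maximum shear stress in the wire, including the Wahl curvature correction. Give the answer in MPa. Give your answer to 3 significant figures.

1040 MPa

Spring index C = D/d = 71.0/5.3 = 13.3962
K_W = (4C−1)/(4C−4) + 0.615/C = 52.585/49.585 + 0.0459 = 1.1064
τ₀ = 8FD/(πd³) = 8·777·71.0/(π·5.3³) = 441336/467.71 = 943.61 MPa
τ_max = K·τ₀ = 1.1064 × 943.61 = 1044 MPa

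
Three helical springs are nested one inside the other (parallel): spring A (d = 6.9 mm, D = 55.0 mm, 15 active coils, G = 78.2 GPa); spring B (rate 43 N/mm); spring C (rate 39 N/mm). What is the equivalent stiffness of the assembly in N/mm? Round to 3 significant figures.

k_A = Gd⁴/(8D³N_a) = (78.2×10³)(6.9⁴)/(8·55.0³·15) = 8.8784 N/mm
Parallel: k_eq = 8.8784 + 43 + 39 = 90.878 N/mm

90.9 N/mm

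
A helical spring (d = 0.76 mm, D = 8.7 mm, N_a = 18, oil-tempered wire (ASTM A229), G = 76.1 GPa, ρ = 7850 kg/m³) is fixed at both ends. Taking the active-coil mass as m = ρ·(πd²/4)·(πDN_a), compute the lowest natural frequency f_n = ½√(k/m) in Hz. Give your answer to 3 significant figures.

k = Gd⁴/(8D³N_a) = (76.1×10³)(0.76⁴)/(8·8.7³·18) = 0.26774 N/mm = 267.74 N/m
Wire length L = πDN_a = π·8.7·18 = 491.97 mm
m = ρ·(πd²/4)·L = 7850 × 0.45365×10⁻⁶ m² × 0.49197 m = 0.001752 kg
f_n = ½√(k/m) = 0.5·√(267.74/0.001752) = 0.5·√(1.5282e+05) = 195.46 Hz

195 Hz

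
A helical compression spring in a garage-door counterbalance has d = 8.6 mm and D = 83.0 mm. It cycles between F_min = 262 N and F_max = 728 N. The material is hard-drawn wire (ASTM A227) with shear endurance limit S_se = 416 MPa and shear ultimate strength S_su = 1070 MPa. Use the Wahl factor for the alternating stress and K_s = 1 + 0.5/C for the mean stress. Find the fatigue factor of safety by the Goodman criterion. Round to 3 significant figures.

2.66

C = D/d = 83.0/8.6 = 9.6512; K_W = (4C−1)/(4C−4)+0.615/C = 1.1504; K_s = 1+0.5/C = 1.0518
F_a = (F_max−F_min)/2 = 233 N; F_m = (F_max+F_min)/2 = 495 N
τ_a = K_W·8F_aD/(πd³) = 1.1504 × 77.425 = 89.07 MPa
τ_m = K_s·8F_mD/(πd³) = 1.0518 × 164.49 = 173.01 MPa
Goodman: 1/n_f = τ_a/S_se + τ_m/S_su = 89.07/416 + 173.01/1070 = 0.21411 + 0.16169 = 0.3758
n_f = 1/0.3758 = 2.661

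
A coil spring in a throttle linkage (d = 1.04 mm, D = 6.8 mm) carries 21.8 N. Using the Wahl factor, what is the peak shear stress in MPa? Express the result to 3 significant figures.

Spring index C = D/d = 6.8/1.04 = 6.5385
K_W = (4C−1)/(4C−4) + 0.615/C = 25.154/22.154 + 0.0941 = 1.2295
τ₀ = 8FD/(πd³) = 8·21.8·6.8/(π·1.04³) = 1185.92/3.5339 = 335.59 MPa
τ_max = K·τ₀ = 1.2295 × 335.59 = 412.6 MPa

413 MPa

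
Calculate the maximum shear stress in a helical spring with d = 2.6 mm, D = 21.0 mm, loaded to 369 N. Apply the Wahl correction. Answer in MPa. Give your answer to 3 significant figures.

Spring index C = D/d = 21.0/2.6 = 8.0769
K_W = (4C−1)/(4C−4) + 0.615/C = 31.308/28.308 + 0.0761 = 1.1821
τ₀ = 8FD/(πd³) = 8·369·21.0/(π·2.6³) = 61992/55.217 = 1122.7 MPa
τ_max = K·τ₀ = 1.1821 × 1122.7 = 1327.2 MPa

1330 MPa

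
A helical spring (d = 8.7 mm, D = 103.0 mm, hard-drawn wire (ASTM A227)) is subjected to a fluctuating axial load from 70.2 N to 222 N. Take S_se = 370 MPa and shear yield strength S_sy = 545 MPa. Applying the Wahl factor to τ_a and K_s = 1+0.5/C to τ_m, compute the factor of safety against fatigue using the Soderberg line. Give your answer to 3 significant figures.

4.93

C = D/d = 103.0/8.7 = 11.8391; K_W = (4C−1)/(4C−4)+0.615/C = 1.1211; K_s = 1+0.5/C = 1.0422
F_a = (F_max−F_min)/2 = 75.9 N; F_m = (F_max+F_min)/2 = 146.1 N
τ_a = K_W·8F_aD/(πd³) = 1.1211 × 30.232 = 33.894 MPa
τ_m = K_s·8F_mD/(πd³) = 1.0422 × 58.193 = 60.651 MPa
Soderberg: 1/n_f = τ_a/S_se + τ_m/S_sy = 33.894/370 + 60.651/545 = 0.09161 + 0.11129 = 0.20289
n_f = 1/0.20289 = 4.929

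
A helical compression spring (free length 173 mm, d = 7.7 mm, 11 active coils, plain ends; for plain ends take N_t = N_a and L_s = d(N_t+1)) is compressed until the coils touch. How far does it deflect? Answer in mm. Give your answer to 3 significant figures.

80.6 mm

N_t = 11; L_s = 7.7·12 = 92.4 mm
δ_solid = L₀ − L_s = 173 − 92.4 = 80.6 mm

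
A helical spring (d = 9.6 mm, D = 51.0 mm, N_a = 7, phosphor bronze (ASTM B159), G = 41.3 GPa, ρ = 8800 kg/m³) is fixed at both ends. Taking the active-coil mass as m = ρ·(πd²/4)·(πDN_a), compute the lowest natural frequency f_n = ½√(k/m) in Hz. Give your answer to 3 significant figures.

k = Gd⁴/(8D³N_a) = (41.3×10³)(9.6⁴)/(8·51.0³·7) = 47.221 N/mm = 47221 N/m
Wire length L = πDN_a = π·51.0·7 = 1121.5 mm
m = ρ·(πd²/4)·L = 8800 × 72.382×10⁻⁶ m² × 1.1215 m = 0.71439 kg
f_n = ½√(k/m) = 0.5·√(47221/0.71439) = 0.5·√(66100) = 128.55 Hz

129 Hz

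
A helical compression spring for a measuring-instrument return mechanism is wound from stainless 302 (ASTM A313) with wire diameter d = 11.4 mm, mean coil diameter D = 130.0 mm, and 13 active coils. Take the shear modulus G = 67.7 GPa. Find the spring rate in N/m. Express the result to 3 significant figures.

5000 N/m

k = Gd⁴/(8D³N_a) = (67.7×10³ × 11.4⁴) / (8 × 130.0³ × 13)
  = 1.14343e+09 / 2.28488e+08 = 5.0043 N/mm = 5004.3 N/m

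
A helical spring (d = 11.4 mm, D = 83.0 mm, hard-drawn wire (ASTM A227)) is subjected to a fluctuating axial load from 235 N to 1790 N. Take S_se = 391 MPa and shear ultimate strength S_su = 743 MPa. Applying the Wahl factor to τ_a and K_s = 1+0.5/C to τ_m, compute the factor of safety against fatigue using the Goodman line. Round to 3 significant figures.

1.82

C = D/d = 83.0/11.4 = 7.2807; K_W = (4C−1)/(4C−4)+0.615/C = 1.2039; K_s = 1+0.5/C = 1.0687
F_a = (F_max−F_min)/2 = 777.5 N; F_m = (F_max+F_min)/2 = 1012.5 N
τ_a = K_W·8F_aD/(πd³) = 1.2039 × 110.92 = 133.53 MPa
τ_m = K_s·8F_mD/(πd³) = 1.0687 × 144.44 = 154.36 MPa
Goodman: 1/n_f = τ_a/S_se + τ_m/S_su = 133.53/391 + 154.36/743 = 0.34152 + 0.20776 = 0.54927
n_f = 1/0.54927 = 1.821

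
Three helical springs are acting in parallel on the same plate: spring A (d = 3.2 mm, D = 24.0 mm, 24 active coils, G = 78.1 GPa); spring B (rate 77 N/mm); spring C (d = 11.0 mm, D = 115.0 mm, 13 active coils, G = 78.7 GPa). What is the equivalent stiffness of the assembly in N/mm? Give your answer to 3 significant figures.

k_A = Gd⁴/(8D³N_a) = (78.1×10³)(3.2⁴)/(8·24.0³·24) = 3.0854 N/mm
k_C = Gd⁴/(8D³N_a) = (78.7×10³)(11.0⁴)/(8·115.0³·13) = 7.2848 N/mm
Parallel: k_eq = 3.0854 + 77 + 7.2848 = 87.37 N/mm

87.4 N/mm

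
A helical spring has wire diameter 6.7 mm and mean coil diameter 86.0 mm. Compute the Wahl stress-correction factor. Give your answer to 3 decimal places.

C = D/d = 86.0/6.7 = 12.8358
K_W = (4C−1)/(4C−4) + 0.615/C = 50.343/47.343 + 0.0479 = 1.1113

1.111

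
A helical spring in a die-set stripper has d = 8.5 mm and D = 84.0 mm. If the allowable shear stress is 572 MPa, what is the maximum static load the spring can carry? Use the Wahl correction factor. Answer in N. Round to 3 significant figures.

1430 N

C = D/d = 84.0/8.5 = 9.8824
K_W = (4C−1)/(4C−4) + 0.615/C = 38.529/35.529 + 0.0622 = 1.1467
τ_max = K·8FD/(πd³) → F_max = τ_allow·πd³/(8DK)
F_max = 572·π·8.5³/(8·84.0·1.1467) = 1.1036e+06/770.56 = 1432.2 N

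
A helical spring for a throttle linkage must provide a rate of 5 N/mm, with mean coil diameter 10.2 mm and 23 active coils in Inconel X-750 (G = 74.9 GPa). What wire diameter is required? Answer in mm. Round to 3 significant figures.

d = (8D³N_a·k / G)^(1/4) = (8·10.2³·23·5 / (74.9×10³))^0.25
  = (13.035)^0.25 = 1.9001 mm

1.90 mm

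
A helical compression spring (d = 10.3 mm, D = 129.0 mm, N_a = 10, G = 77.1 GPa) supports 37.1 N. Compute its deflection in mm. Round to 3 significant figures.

7.34 mm

k = Gd⁴/(8D³N_a) = (77.1×10³)(10.3⁴)/(8·129.0³·10) = 5.0529 N/mm
δ = F/k = 37.1 / 5.0529 = 7.3423 mm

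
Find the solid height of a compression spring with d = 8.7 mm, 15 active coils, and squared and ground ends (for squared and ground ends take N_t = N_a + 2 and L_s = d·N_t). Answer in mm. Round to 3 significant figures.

148 mm

squared and ground ends: N_t = N_a + 2 = 15 + 2 = 17
L_s = d·N_t = 8.7 × 17 = 147.9 mm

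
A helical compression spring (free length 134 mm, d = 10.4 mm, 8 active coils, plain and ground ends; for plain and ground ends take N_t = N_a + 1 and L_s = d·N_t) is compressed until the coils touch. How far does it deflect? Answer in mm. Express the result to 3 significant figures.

40.4 mm

N_t = 9; L_s = 10.4·9 = 93.6 mm
δ_solid = L₀ − L_s = 134 − 93.6 = 40.4 mm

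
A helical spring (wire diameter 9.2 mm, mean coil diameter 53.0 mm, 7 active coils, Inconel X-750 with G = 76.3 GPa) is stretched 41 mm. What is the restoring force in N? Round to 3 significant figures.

2690 N

k = Gd⁴/(8D³N_a) = (76.3×10³)(9.2⁴)/(8·53.0³·7) = 65.563 N/mm
F = k·δ = 65.563 × 41 = 2688.1 N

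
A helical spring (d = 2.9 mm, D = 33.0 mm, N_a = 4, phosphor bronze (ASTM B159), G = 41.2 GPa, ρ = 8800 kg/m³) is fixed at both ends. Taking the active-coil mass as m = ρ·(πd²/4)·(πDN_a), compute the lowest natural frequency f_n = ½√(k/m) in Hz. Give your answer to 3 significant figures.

162 Hz

k = Gd⁴/(8D³N_a) = (41.2×10³)(2.9⁴)/(8·33.0³·4) = 2.5339 N/mm = 2533.9 N/m
Wire length L = πDN_a = π·33.0·4 = 414.69 mm
m = ρ·(πd²/4)·L = 8800 × 6.6052×10⁻⁶ m² × 0.41469 m = 0.024104 kg
f_n = ½√(k/m) = 0.5·√(2533.9/0.024104) = 0.5·√(1.0512e+05) = 162.11 Hz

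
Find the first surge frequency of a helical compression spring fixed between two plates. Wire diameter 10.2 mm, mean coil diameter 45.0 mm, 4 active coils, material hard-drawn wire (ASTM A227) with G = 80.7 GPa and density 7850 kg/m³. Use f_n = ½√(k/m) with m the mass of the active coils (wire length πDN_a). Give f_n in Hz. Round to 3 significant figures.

k = Gd⁴/(8D³N_a) = (80.7×10³)(10.2⁴)/(8·45.0³·4) = 299.56 N/mm = 2.9956e+05 N/m
Wire length L = πDN_a = π·45.0·4 = 565.49 mm
m = ρ·(πd²/4)·L = 7850 × 81.713×10⁻⁶ m² × 0.56549 m = 0.36273 kg
f_n = ½√(k/m) = 0.5·√(2.9956e+05/0.36273) = 0.5·√(8.2586e+05) = 454.38 Hz

454 Hz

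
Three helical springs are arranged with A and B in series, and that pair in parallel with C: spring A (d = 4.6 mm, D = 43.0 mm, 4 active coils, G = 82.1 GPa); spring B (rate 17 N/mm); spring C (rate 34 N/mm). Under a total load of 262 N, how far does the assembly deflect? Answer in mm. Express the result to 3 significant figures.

6.27 mm

k_A = Gd⁴/(8D³N_a) = (82.1×10³)(4.6⁴)/(8·43.0³·4) = 14.448 N/mm
Springs A,B series: k_AB = 1/(1/14.448+1/17) = 7.8103 N/mm; parallel with C: k_eq = 7.8103+34 = 41.81 N/mm
δ = F/k_eq = 262/41.81 = 6.2664 mm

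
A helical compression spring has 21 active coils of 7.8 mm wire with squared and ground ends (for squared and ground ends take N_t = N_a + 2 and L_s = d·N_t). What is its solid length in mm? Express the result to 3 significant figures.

179 mm

squared and ground ends: N_t = N_a + 2 = 21 + 2 = 23
L_s = d·N_t = 7.8 × 23 = 179.4 mm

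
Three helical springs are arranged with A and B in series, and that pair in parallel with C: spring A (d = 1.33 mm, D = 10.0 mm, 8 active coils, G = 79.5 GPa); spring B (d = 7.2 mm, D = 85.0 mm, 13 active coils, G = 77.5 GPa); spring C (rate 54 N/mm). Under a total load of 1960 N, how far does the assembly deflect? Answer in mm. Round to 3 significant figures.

35.1 mm

k_A = Gd⁴/(8D³N_a) = (79.5×10³)(1.33⁴)/(8·10.0³·8) = 3.8868 N/mm
k_B = Gd⁴/(8D³N_a) = (77.5×10³)(7.2⁴)/(8·85.0³·13) = 3.2609 N/mm
Springs A,B series: k_AB = 1/(1/3.8868+1/3.2609) = 1.7732 N/mm; parallel with C: k_eq = 1.7732+54 = 55.773 N/mm
δ = F/k_eq = 1960/55.773 = 35.142 mm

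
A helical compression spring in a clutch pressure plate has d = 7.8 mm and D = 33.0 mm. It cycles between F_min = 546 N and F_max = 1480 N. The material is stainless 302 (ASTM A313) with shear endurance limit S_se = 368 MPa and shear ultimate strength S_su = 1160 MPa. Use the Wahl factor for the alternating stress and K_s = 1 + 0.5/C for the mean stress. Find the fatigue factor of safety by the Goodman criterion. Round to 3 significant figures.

2.07

C = D/d = 33.0/7.8 = 4.2308; K_W = (4C−1)/(4C−4)+0.615/C = 1.3775; K_s = 1+0.5/C = 1.1182
F_a = (F_max−F_min)/2 = 467 N; F_m = (F_max+F_min)/2 = 1013 N
τ_a = K_W·8F_aD/(πd³) = 1.3775 × 82.696 = 113.91 MPa
τ_m = K_s·8F_mD/(πd³) = 1.1182 × 179.38 = 200.58 MPa
Goodman: 1/n_f = τ_a/S_se + τ_m/S_su = 113.91/368 + 200.58/1160 = 0.30955 + 0.17292 = 0.48247
n_f = 1/0.48247 = 2.073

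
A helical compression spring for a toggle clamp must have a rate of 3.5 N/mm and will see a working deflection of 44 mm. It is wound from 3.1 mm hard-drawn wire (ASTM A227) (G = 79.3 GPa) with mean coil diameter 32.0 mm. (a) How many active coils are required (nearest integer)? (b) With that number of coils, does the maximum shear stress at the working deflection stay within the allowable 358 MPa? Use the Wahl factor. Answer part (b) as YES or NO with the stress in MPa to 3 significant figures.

N_a = Gd⁴/(8D³k) = (79.3×10³)(3.1⁴)/(8·32.0³·3.5) = 7.982 → N_a = 8
Actual rate k = Gd⁴/(8D³·8) = 3.4921 N/mm
Working load F = kδ = 3.4921·44 = 153.65 N
C = 32.0/3.1 = 10.3226; K_W = (4C−1)/(4C−4)+0.615/C = 1.1400
τ_max = K_W·8FD/(πd³) = 1.1400·420.29 = 479.14 MPa
τ_max > 358 MPa → exceeds allowable

(a) 8 coils; (b) NO, τ_max = 479 MPa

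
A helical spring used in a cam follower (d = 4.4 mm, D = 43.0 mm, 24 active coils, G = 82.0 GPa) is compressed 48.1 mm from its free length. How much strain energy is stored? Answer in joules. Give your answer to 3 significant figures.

2.33 J

k = Gd⁴/(8D³N_a) = (82.0×10³)(4.4⁴)/(8·43.0³·24) = 2.0133 N/mm
U = ½kδ² = 0.5 × 2.0133 × 48.1² = 2329 N·mm = 2.329 J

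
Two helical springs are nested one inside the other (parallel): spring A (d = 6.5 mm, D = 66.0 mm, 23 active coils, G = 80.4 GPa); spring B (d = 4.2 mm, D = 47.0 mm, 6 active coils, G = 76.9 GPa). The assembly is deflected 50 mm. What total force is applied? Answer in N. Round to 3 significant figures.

376 N

k_A = Gd⁴/(8D³N_a) = (80.4×10³)(6.5⁴)/(8·66.0³·23) = 2.7131 N/mm
k_B = Gd⁴/(8D³N_a) = (76.9×10³)(4.2⁴)/(8·47.0³·6) = 4.8016 N/mm
Parallel: k_eq = 2.7131 + 4.8016 = 7.5147 N/mm
F = k_eq·δ = 7.5147·50 = 375.73 N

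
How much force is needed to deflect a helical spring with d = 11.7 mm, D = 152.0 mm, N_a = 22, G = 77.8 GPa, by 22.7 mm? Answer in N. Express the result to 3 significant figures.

k = Gd⁴/(8D³N_a) = (77.8×10³)(11.7⁴)/(8·152.0³·22) = 2.3587 N/mm
F = k·δ = 2.3587 × 22.7 = 53.543 N

53.5 N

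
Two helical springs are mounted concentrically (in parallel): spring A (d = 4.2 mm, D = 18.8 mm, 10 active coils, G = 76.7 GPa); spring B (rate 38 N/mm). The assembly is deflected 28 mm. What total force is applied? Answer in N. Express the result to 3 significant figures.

2320 N

k_A = Gd⁴/(8D³N_a) = (76.7×10³)(4.2⁴)/(8·18.8³·10) = 44.898 N/mm
Parallel: k_eq = 44.898 + 38 = 82.898 N/mm
F = k_eq·δ = 82.898·28 = 2321.1 N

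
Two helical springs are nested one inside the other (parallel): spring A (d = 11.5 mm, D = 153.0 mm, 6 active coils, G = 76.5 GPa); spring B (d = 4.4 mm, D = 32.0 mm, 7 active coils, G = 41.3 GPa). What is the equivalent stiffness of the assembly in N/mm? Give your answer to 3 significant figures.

k_A = Gd⁴/(8D³N_a) = (76.5×10³)(11.5⁴)/(8·153.0³·6) = 7.7828 N/mm
k_B = Gd⁴/(8D³N_a) = (41.3×10³)(4.4⁴)/(8·32.0³·7) = 8.4357 N/mm
Parallel: k_eq = 7.7828 + 8.4357 = 16.219 N/mm

16.2 N/mm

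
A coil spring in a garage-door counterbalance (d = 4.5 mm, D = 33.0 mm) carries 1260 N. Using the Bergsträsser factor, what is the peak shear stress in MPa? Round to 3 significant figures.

1380 MPa

Spring index C = D/d = 33.0/4.5 = 7.3333
K_B = (4C+2)/(4C−3) = 31.333/26.333 = 1.1899
τ₀ = 8FD/(πd³) = 8·1260·33.0/(π·4.5³) = 332640/286.28 = 1161.9 MPa
τ_max = K·τ₀ = 1.1899 × 1161.9 = 1382.6 MPa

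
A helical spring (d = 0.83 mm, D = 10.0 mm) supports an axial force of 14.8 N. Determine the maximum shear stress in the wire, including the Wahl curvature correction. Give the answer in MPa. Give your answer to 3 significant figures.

Spring index C = D/d = 10.0/0.83 = 12.0482
K_W = (4C−1)/(4C−4) + 0.615/C = 47.193/44.193 + 0.0510 = 1.1189
τ₀ = 8FD/(πd³) = 8·14.8·10.0/(π·0.83³) = 1184/1.7963 = 659.12 MPa
τ_max = K·τ₀ = 1.1189 × 659.12 = 737.51 MPa

738 MPa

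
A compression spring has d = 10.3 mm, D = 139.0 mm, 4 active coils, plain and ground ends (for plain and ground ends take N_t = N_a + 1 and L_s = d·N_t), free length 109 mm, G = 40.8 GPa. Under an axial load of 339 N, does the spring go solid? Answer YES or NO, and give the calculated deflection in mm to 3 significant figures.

YES, δ = 63.4 mm

k = Gd⁴/(8D³N_a) = (40.8×10³)(10.3⁴)/(8·139.0³·4) = 5.3434 N/mm
N_t = 5; L_s = 10.3·5 = 51.5 mm; δ_solid = L₀ − L_s = 109 − 51.5 = 57.5 mm
δ = F/k = 339/5.3434 = 63.443 mm
δ ≥ δ_solid → spring goes solid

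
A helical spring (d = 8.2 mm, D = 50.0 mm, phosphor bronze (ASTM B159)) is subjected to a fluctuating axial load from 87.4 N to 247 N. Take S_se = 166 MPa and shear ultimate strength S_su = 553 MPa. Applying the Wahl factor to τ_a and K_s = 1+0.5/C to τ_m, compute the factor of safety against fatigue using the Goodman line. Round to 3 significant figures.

C = D/d = 50.0/8.2 = 6.0976; K_W = (4C−1)/(4C−4)+0.615/C = 1.2480; K_s = 1+0.5/C = 1.0820
F_a = (F_max−F_min)/2 = 79.8 N; F_m = (F_max+F_min)/2 = 167.2 N
τ_a = K_W·8F_aD/(πd³) = 1.2480 × 18.428 = 22.998 MPa
τ_m = K_s·8F_mD/(πd³) = 1.0820 × 38.61 = 41.777 MPa
Goodman: 1/n_f = τ_a/S_se + τ_m/S_su = 22.998/166 + 41.777/553 = 0.13854 + 0.07555 = 0.21408
n_f = 1/0.21408 = 4.671

4.67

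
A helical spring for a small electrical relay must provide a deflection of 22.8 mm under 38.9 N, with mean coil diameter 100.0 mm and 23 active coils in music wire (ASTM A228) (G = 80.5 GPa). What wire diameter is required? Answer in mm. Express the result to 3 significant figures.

Required rate k = F/δ = 38.9/22.8 = 1.7061 N/mm
d = (8D³N_a·k / G)^(1/4) = (8·100.0³·23·1.7061 / (80.5×10³))^0.25
  = (3899.7)^0.25 = 7.9024 mm

7.90 mm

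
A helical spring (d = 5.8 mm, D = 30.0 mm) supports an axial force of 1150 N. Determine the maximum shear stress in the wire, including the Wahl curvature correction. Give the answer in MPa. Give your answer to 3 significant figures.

585 MPa

Spring index C = D/d = 30.0/5.8 = 5.1724
K_W = (4C−1)/(4C−4) + 0.615/C = 19.690/16.690 + 0.1189 = 1.2987
τ₀ = 8FD/(πd³) = 8·1150·30.0/(π·5.8³) = 276000/612.96 = 450.27 MPa
τ_max = K·τ₀ = 1.2987 × 450.27 = 584.75 MPa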